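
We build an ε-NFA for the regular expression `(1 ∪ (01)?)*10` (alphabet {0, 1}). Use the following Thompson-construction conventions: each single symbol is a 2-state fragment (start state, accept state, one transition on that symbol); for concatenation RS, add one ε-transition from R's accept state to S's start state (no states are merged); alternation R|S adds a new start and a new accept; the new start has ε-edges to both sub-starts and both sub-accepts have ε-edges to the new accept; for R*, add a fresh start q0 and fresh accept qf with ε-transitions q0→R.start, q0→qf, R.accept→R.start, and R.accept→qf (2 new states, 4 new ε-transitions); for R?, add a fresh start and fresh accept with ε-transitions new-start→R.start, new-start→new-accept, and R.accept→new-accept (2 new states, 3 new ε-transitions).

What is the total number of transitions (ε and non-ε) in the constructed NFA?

19

Recursing over subexpressions:
Each of the 5 symbol leaves contributes 1 transition (1 symbol, 0 ε).
  01 — 3 transitions (2 symbol, 1 ε)
  (01)? — 6 transitions (2 symbol, 4 ε)
  1 ∪ (01)? — 11 transitions (3 symbol, 8 ε)
  (1 ∪ (01)?)* — 15 transitions (3 symbol, 12 ε)
  (1 ∪ (01)?)*10 — 19 transitions (5 symbol, 14 ε)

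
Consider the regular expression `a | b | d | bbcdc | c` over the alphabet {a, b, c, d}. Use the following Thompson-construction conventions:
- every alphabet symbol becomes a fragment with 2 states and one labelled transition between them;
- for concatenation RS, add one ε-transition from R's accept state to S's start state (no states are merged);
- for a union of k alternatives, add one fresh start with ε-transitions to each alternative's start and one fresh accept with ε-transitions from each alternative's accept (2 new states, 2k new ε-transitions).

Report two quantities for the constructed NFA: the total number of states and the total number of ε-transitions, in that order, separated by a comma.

Bottom-up over the parse tree:
Each of the 9 symbol leaves contributes 2 states and 0 ε-transitions.
  bbcdc — 10 states, 4 ε-transitions
  a | b | d | bbcdc | c — 20 states, 14 ε-transitions

20, 14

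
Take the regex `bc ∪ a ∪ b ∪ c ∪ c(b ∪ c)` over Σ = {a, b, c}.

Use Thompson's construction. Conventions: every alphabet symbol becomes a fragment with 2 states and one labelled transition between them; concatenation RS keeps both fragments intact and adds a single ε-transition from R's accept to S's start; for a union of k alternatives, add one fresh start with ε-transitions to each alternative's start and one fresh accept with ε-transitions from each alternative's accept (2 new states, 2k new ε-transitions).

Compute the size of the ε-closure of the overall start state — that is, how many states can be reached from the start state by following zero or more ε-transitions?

Work bottom-up. For each fragment F, track |ε-closure(F.start)| and whether F's accept lies in that closure (i.e. whether F accepts ε). A single-symbol fragment has closure size 1 and does not accept ε.
  bc → same as the first factor's closure: |closure| = 1
  b ∪ c → new start ε-reaches every alternative's start; none of them accept ε, so the new accept is not reached: |closure| = 1 + 1 + 1 = 3
  c(b ∪ c) → |closure| equals the left operand's closure size = 1 (its accept is not ε-reachable, so the closure stops there)
  bc ∪ a ∪ b ∪ c ∪ c(b ∪ c) → |closure| = 1 + 1 + 1 + 1 + 1 + 1 = 6 (the new accept is not ε-reachable since no branch accepts ε)

6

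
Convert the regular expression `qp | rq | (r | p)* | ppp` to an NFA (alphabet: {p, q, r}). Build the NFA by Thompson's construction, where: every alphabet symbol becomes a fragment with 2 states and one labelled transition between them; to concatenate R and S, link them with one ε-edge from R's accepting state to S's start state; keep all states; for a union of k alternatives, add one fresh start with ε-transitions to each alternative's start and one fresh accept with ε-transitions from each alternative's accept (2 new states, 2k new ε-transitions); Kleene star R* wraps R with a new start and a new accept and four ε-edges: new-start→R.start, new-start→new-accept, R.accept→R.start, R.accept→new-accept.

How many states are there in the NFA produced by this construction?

24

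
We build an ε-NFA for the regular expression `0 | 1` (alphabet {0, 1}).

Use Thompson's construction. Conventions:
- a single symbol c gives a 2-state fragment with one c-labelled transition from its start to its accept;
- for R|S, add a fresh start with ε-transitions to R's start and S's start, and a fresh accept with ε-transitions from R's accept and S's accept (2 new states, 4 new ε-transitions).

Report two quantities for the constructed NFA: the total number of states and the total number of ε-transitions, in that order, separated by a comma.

By structural recursion:
Each of the 2 symbol leaves contributes 2 states and 0 ε-transitions.
  0 | 1 → 6 states, 4 ε-transitions

6, 4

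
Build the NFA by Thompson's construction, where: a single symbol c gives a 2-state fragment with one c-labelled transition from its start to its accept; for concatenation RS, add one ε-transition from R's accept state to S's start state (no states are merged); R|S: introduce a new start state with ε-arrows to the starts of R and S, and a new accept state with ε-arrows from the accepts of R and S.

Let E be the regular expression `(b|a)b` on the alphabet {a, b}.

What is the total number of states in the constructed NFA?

Bottom-up over the parse tree:
Each of the 3 symbol leaves contributes a 2-state fragment.
  b|a = 6 states
  (b|a)b = 8 states

8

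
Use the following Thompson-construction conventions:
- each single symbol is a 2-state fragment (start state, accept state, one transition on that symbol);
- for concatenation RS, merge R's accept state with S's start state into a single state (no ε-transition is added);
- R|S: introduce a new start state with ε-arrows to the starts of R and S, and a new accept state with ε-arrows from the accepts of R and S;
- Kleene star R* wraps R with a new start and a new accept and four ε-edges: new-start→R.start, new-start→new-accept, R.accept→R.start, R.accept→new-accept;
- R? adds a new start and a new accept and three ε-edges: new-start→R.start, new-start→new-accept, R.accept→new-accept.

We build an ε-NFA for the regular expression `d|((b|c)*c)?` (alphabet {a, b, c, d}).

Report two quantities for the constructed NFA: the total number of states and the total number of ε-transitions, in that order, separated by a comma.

15, 15

Building bottom-up:
Each of the 4 symbol leaves contributes 2 states and 0 ε-transitions.
  b|c — 6 states, 4 ε-transitions
  (b|c)* — 8 states, 8 ε-transitions
  (b|c)*c — 9 states, 8 ε-transitions
  ((b|c)*c)? — 11 states, 11 ε-transitions
  d|((b|c)*c)? — 15 states, 15 ε-transitions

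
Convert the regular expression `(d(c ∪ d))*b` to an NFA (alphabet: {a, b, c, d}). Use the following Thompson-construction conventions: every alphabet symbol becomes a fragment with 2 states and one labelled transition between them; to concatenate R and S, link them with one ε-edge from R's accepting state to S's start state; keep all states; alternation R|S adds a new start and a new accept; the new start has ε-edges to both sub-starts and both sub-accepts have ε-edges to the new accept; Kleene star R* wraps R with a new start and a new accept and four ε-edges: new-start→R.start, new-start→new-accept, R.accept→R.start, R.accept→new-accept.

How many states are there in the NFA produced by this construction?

Per subexpression:
Each of the 4 symbol leaves contributes a 2-state fragment.
  c ∪ d : 6 states
  d(c ∪ d) : 8 states
  (d(c ∪ d))* : 10 states
  (d(c ∪ d))*b : 12 states

12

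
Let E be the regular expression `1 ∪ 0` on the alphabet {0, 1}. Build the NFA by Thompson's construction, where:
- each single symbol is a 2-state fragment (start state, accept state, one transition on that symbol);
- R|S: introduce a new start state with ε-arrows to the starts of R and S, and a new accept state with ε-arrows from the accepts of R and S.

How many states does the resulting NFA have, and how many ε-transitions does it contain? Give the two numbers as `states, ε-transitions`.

6, 4

By structural recursion:
Each of the 2 symbol leaves contributes 2 states and 0 ε-transitions.
  1 ∪ 0 : 6 states, 4 ε-transitions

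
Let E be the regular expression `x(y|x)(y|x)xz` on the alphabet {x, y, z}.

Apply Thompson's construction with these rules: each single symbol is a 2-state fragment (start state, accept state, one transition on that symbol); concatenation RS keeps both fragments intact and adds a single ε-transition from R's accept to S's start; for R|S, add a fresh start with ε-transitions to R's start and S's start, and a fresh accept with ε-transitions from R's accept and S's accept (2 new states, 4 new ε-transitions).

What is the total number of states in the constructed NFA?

18

Per subexpression:
Each of the 7 symbol leaves contributes a 2-state fragment.
  y|x : 6 states
  y|x : 6 states
  x(y|x)(y|x)xz : 18 states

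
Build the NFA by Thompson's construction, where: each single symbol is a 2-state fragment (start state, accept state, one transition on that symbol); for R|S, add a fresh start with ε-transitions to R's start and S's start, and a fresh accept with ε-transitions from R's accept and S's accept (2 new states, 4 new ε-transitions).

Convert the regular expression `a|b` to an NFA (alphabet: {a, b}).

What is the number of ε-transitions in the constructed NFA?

Building bottom-up:
Each of the 2 symbol leaves contributes 0 ε-transitions.
  a|b : 4 ε-transitions

4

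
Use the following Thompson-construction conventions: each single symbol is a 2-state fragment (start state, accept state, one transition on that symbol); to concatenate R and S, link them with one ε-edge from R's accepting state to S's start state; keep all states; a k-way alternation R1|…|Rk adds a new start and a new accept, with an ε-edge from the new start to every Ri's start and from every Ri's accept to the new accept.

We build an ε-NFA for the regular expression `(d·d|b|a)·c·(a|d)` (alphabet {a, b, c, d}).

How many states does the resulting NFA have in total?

By structural recursion:
Each of the 7 symbol leaves contributes a 2-state fragment.
  d·d = 4 states
  d·d|b|a = 10 states
  a|d = 6 states
  (d·d|b|a)·c·(a|d) = 18 states

18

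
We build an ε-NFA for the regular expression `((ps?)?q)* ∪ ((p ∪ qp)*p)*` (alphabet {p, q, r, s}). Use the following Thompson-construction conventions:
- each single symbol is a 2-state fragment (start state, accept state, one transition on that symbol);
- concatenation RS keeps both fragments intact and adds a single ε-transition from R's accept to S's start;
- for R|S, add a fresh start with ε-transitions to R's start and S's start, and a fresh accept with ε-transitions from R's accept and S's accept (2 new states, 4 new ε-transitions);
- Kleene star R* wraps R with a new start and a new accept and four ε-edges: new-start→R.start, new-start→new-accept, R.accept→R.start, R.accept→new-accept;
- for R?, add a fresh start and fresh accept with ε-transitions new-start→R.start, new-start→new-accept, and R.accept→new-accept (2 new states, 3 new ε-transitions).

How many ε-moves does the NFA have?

30

Recursing over subexpressions:
Each of the 7 symbol leaves contributes 0 ε-transitions.
  s? : 3 ε-transitions
  ps? : 4 ε-transitions
  (ps?)? : 7 ε-transitions
  (ps?)?q : 8 ε-transitions
  ((ps?)?q)* : 12 ε-transitions
  qp : 1 ε-transition
  p ∪ qp : 5 ε-transitions
  (p ∪ qp)* : 9 ε-transitions
  (p ∪ qp)*p : 10 ε-transitions
  ((p ∪ qp)*p)* : 14 ε-transitions
  ((ps?)?q)* ∪ ((p ∪ qp)*p)* : 30 ε-transitions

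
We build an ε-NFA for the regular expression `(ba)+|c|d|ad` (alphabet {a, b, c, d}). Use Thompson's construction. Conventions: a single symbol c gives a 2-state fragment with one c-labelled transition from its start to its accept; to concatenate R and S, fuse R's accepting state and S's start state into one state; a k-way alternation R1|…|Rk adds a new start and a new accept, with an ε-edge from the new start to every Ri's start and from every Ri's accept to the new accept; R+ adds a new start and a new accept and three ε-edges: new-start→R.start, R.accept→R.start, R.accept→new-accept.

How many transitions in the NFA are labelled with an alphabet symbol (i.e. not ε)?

6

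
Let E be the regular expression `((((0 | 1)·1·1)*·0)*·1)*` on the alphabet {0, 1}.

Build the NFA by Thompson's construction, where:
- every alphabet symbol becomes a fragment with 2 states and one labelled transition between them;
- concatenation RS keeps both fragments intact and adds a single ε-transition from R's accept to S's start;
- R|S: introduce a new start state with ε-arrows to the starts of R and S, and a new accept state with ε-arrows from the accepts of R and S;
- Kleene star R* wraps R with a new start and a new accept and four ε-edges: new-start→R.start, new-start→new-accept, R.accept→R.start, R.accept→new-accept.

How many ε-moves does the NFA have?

Per subexpression:
Each of the 6 symbol leaves contributes 0 ε-transitions.
  0 | 1 → 4 ε-transitions
  (0 | 1)·1·1 → 6 ε-transitions
  ((0 | 1)·1·1)* → 10 ε-transitions
  ((0 | 1)·1·1)*·0 → 11 ε-transitions
  (((0 | 1)·1·1)*·0)* → 15 ε-transitions
  (((0 | 1)·1·1)*·0)*·1 → 16 ε-transitions
  ((((0 | 1)·1·1)*·0)*·1)* → 20 ε-transitions

20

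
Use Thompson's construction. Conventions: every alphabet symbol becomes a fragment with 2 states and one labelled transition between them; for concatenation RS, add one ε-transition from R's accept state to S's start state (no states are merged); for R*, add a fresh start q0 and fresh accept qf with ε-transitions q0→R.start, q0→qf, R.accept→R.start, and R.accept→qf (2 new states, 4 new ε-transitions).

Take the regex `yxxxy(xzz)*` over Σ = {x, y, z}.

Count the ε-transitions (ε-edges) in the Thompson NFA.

11

Per subexpression:
Each of the 8 symbol leaves contributes 0 ε-transitions.
  xzz — 2 ε-transitions
  (xzz)* — 6 ε-transitions
  yxxxy(xzz)* — 11 ε-transitions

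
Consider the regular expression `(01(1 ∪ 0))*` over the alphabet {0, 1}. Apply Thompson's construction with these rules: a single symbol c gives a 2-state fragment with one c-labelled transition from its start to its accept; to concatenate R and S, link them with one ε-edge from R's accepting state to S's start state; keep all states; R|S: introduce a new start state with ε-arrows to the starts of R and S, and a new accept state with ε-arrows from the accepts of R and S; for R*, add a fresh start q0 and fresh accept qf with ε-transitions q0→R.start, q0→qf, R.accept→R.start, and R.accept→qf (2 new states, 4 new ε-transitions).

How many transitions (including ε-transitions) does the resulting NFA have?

By structural recursion:
Each of the 4 symbol leaves contributes 1 transition (1 symbol, 0 ε).
  1 ∪ 0 — 6 transitions (2 symbol, 4 ε)
  01(1 ∪ 0) — 10 transitions (4 symbol, 6 ε)
  (01(1 ∪ 0))* — 14 transitions (4 symbol, 10 ε)

14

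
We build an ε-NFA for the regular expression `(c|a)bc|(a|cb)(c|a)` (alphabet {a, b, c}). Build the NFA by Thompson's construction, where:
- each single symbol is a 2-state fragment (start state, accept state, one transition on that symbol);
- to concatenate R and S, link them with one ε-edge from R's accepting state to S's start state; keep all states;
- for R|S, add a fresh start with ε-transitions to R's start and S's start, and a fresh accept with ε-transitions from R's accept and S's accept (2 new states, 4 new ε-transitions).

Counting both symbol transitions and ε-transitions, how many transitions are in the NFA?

29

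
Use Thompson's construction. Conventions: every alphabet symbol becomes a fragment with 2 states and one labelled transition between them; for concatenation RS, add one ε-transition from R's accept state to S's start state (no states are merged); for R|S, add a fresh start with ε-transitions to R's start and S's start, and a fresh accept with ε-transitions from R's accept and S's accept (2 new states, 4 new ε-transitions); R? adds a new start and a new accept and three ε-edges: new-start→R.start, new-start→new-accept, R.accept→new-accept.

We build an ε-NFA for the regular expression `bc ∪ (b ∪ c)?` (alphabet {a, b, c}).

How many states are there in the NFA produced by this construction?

14

Building bottom-up:
Each of the 4 symbol leaves contributes a 2-state fragment.
  bc → 4 states
  b ∪ c → 6 states
  (b ∪ c)? → 8 states
  bc ∪ (b ∪ c)? → 14 states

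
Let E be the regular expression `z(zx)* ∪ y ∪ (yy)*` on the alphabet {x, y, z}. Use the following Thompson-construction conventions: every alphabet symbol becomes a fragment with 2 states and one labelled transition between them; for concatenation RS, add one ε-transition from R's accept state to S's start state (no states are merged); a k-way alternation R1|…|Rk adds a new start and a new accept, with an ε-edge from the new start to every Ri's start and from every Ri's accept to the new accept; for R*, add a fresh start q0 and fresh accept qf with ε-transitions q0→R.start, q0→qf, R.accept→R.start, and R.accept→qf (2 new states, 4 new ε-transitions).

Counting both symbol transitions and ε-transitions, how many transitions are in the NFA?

Bottom-up over the parse tree:
Each of the 6 symbol leaves contributes 1 transition (1 symbol, 0 ε).
  zx — 3 transitions (2 symbol, 1 ε)
  (zx)* — 7 transitions (2 symbol, 5 ε)
  z(zx)* — 9 transitions (3 symbol, 6 ε)
  yy — 3 transitions (2 symbol, 1 ε)
  (yy)* — 7 transitions (2 symbol, 5 ε)
  z(zx)* ∪ y ∪ (yy)* — 23 transitions (6 symbol, 17 ε)

23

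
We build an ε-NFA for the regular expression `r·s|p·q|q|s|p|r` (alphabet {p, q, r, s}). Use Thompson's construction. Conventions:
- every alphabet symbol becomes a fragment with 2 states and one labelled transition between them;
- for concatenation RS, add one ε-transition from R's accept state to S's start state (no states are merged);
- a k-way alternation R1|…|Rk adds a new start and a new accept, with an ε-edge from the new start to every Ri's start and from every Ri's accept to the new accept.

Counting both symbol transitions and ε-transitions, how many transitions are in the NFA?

Bottom-up over the parse tree:
Each of the 8 symbol leaves contributes 1 transition (1 symbol, 0 ε).
  r·s — 3 transitions (2 symbol, 1 ε)
  p·q — 3 transitions (2 symbol, 1 ε)
  r·s|p·q|q|s|p|r — 22 transitions (8 symbol, 14 ε)

22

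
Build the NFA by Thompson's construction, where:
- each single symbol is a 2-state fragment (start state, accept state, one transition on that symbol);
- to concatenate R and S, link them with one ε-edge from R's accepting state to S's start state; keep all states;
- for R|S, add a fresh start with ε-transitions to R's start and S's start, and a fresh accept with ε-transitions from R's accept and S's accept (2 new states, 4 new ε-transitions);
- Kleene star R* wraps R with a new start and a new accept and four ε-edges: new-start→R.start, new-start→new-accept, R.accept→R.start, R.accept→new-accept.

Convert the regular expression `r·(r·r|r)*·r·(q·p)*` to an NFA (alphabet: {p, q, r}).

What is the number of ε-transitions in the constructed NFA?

Recursing over subexpressions:
Each of the 7 symbol leaves contributes 0 ε-transitions.
  r·r : 1 ε-transition
  r·r|r : 5 ε-transitions
  (r·r|r)* : 9 ε-transitions
  q·p : 1 ε-transition
  (q·p)* : 5 ε-transitions
  r·(r·r|r)*·r·(q·p)* : 17 ε-transitions

17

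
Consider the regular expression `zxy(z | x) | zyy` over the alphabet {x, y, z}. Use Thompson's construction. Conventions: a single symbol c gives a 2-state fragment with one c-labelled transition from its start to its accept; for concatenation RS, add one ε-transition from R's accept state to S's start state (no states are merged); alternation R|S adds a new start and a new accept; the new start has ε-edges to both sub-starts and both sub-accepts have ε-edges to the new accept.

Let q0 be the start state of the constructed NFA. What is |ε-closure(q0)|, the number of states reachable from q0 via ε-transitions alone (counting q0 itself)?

3

Compute the ε-closure size of each fragment's start state recursively; a symbol fragment's start has no outgoing ε-edge, so its closure is just itself (size 1).
  z | x — new start ε-reaches every alternative's start; none of them accept ε, so the new accept is not reached: |closure| = 1 + 1 + 1 = 3
  zxy(z | x) — same as the first factor's closure: |closure| = 1
  zyy — |closure| equals the left operand's closure size = 1 (its accept is not ε-reachable, so the closure stops there)
  zxy(z | x) | zyy — |closure| = 1 + 1 + 1 = 3 (the new accept is not ε-reachable since no branch accepts ε)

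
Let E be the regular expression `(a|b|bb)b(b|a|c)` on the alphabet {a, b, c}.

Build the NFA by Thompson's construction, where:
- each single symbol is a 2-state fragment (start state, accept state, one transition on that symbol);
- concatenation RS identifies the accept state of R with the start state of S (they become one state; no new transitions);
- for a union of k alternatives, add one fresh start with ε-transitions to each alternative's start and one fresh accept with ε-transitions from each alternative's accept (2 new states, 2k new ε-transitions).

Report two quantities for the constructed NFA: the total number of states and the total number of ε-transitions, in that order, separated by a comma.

17, 12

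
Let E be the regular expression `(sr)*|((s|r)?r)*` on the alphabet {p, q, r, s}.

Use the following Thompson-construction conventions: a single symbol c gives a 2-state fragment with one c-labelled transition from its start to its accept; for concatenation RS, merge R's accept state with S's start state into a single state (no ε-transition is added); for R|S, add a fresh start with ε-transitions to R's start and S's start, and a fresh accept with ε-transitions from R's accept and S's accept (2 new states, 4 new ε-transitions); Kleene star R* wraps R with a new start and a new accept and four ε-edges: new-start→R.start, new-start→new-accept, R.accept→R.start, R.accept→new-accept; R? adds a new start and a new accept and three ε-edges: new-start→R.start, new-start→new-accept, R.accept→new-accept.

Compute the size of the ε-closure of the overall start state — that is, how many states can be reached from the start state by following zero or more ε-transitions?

12

Work bottom-up. For each fragment F, track |ε-closure(F.start)| and whether F's accept lies in that closure (i.e. whether F accepts ε). A single-symbol fragment has closure size 1 and does not accept ε.
  sr : same as the first factor's closure: C = 1
  (sr)* : C = 1 (new start) + 1 (body) + 1 (new accept) = 3
  s|r : C = 1 + 1 + 1 = 3 (the new accept is not ε-reachable since no branch accepts ε)
  (s|r)? : C = 1 (new start) + 3 (body) + 1 (new accept, via ε) = 5
  (s|r)?r : the left operand accepts ε, so the closure extends into the next operand (the shared merged state is already counted); C = 5 + (1−1) = 5
  ((s|r)?r)* : new start has ε-edges to the inner start and to the new accept, so C = 2 + 5 = 7
  (sr)*|((s|r)?r)* : new start ε-reaches every alternative's start; at least one alternative accepts ε, so the union's new accept is reached too: C = 1 + 3 + 7 + 1 = 12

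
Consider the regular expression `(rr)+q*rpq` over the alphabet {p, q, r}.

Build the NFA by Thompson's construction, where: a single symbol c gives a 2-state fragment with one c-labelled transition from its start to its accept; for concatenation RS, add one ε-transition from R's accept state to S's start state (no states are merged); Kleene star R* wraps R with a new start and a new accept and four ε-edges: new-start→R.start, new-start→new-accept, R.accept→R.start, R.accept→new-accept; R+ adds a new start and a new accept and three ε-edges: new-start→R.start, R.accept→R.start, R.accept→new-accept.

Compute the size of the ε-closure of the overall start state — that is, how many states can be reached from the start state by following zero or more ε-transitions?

2

Compute the ε-closure size of each fragment's start state recursively; a symbol fragment's start has no outgoing ε-edge, so its closure is just itself (size 1).
  rr — same as the first factor's closure: |ε-closure| = 1
  (rr)+ — |ε-closure| = 1 + 1 = 2 (the body doesn't accept ε, so the new accept is not reached)
  q* — new start has ε-edges to the inner start and to the new accept, so |ε-closure| = 2 + 1 = 3
  (rr)+q*rpq — |ε-closure| equals the left operand's closure size = 2 (its accept is not ε-reachable, so the closure stops there)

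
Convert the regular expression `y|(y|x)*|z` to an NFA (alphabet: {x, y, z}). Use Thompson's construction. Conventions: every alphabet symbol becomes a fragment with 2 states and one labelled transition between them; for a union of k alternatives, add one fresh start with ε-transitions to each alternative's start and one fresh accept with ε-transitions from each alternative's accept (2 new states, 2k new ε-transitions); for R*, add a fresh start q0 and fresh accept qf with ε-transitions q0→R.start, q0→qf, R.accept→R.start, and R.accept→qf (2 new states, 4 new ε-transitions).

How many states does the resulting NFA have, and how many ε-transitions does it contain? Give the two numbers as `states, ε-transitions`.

14, 14

Per subexpression:
Each of the 4 symbol leaves contributes 2 states and 0 ε-transitions.
  y|x → 6 states, 4 ε-transitions
  (y|x)* → 8 states, 8 ε-transitions
  y|(y|x)*|z → 14 states, 14 ε-transitions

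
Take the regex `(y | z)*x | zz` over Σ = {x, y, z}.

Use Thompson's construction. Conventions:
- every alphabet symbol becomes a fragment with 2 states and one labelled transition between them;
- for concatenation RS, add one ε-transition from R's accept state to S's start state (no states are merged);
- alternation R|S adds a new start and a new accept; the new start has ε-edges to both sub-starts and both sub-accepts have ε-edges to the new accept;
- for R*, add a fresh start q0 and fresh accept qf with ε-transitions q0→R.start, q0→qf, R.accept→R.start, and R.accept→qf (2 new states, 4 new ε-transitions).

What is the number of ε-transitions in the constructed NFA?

14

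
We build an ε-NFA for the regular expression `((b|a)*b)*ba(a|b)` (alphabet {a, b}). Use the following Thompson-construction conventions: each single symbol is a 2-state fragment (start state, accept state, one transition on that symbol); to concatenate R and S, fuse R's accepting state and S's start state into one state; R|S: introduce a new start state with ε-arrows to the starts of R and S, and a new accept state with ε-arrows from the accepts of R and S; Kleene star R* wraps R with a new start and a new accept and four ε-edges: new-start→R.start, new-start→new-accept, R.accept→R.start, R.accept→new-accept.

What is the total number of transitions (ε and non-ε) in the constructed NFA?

Recursing over subexpressions:
Each of the 7 symbol leaves contributes 1 transition (1 symbol, 0 ε).
  b|a : 6 transitions (2 symbol, 4 ε)
  (b|a)* : 10 transitions (2 symbol, 8 ε)
  (b|a)*b : 11 transitions (3 symbol, 8 ε)
  ((b|a)*b)* : 15 transitions (3 symbol, 12 ε)
  a|b : 6 transitions (2 symbol, 4 ε)
  ((b|a)*b)*ba(a|b) : 23 transitions (7 symbol, 16 ε)

23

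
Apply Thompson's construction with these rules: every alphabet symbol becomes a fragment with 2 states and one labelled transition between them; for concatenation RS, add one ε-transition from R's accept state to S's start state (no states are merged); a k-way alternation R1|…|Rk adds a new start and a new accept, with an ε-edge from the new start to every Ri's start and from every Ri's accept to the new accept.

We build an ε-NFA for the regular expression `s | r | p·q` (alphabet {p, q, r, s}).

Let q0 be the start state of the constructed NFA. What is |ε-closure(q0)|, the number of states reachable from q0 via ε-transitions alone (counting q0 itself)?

4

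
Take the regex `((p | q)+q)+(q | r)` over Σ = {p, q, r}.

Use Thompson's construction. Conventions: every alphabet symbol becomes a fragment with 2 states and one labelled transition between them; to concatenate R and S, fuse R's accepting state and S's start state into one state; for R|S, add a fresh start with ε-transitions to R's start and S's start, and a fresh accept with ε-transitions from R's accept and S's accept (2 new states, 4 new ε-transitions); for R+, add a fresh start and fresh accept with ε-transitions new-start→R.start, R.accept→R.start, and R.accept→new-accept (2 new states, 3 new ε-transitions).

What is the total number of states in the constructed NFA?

16

Per subexpression:
Each of the 5 symbol leaves contributes a 2-state fragment.
  p | q = 6 states
  (p | q)+ = 8 states
  (p | q)+q = 9 states
  ((p | q)+q)+ = 11 states
  q | r = 6 states
  ((p | q)+q)+(q | r) = 16 states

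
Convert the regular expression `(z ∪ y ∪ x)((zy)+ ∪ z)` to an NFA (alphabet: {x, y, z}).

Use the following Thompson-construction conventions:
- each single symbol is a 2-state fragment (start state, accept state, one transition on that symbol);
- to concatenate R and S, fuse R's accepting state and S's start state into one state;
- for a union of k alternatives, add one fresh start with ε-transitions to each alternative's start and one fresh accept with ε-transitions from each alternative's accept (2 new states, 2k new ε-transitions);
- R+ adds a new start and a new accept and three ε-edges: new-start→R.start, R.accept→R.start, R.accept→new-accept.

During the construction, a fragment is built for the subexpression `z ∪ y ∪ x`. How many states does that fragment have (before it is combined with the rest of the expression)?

Fragment for `z ∪ y ∪ x`:
Each of the 3 symbol leaves contributes a 2-state fragment.
  z ∪ y ∪ x = 8 states

8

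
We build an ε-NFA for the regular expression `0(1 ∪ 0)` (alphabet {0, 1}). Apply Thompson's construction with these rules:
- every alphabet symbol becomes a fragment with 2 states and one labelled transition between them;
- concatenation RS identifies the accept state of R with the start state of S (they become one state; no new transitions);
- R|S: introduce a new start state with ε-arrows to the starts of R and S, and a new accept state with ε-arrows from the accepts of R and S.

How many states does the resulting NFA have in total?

Per subexpression:
Each of the 3 symbol leaves contributes a 2-state fragment.
  1 ∪ 0 — 6 states
  0(1 ∪ 0) — 7 states

7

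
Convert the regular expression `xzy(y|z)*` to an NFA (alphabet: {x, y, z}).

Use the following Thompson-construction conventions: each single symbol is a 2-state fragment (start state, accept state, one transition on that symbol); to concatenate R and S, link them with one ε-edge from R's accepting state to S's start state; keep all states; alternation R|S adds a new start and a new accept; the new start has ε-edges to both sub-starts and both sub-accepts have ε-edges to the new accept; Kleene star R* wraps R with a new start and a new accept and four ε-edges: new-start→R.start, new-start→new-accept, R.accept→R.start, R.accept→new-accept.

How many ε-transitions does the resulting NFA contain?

Recursing over subexpressions:
Each of the 5 symbol leaves contributes 0 ε-transitions.
  y|z — 4 ε-transitions
  (y|z)* — 8 ε-transitions
  xzy(y|z)* — 11 ε-transitions

11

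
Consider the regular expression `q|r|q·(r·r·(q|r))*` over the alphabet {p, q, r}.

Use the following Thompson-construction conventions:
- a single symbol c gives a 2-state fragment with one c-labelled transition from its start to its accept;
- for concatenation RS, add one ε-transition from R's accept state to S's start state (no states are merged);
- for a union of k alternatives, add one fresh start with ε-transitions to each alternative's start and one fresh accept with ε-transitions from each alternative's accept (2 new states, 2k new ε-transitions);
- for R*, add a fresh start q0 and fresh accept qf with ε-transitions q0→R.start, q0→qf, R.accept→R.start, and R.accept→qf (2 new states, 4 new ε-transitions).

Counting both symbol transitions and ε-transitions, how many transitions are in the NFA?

24

Bottom-up over the parse tree:
Each of the 7 symbol leaves contributes 1 transition (1 symbol, 0 ε).
  q|r : 6 transitions (2 symbol, 4 ε)
  r·r·(q|r) : 10 transitions (4 symbol, 6 ε)
  (r·r·(q|r))* : 14 transitions (4 symbol, 10 ε)
  q·(r·r·(q|r))* : 16 transitions (5 symbol, 11 ε)
  q|r|q·(r·r·(q|r))* : 24 transitions (7 symbol, 17 ε)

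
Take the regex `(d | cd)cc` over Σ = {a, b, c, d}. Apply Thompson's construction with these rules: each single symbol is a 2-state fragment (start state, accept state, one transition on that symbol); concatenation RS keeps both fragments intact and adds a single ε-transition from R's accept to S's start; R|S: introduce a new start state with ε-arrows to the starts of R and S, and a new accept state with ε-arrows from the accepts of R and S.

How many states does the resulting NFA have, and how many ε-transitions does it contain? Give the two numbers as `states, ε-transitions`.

12, 7

Per subexpression:
Each of the 5 symbol leaves contributes 2 states and 0 ε-transitions.
  cd : 4 states, 1 ε-transition
  d | cd : 8 states, 5 ε-transitions
  (d | cd)cc : 12 states, 7 ε-transitions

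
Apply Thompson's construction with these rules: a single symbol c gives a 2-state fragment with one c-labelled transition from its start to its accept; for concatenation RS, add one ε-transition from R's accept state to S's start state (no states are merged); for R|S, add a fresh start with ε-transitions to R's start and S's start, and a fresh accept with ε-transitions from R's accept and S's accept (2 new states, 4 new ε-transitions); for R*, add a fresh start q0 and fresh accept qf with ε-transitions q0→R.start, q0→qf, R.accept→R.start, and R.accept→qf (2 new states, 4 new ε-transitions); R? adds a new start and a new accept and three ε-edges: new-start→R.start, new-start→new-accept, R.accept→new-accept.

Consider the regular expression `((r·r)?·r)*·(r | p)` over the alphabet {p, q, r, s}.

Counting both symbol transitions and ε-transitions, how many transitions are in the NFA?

Per subexpression:
Each of the 5 symbol leaves contributes 1 transition (1 symbol, 0 ε).
  r·r — 3 transitions (2 symbol, 1 ε)
  (r·r)? — 6 transitions (2 symbol, 4 ε)
  (r·r)?·r — 8 transitions (3 symbol, 5 ε)
  ((r·r)?·r)* — 12 transitions (3 symbol, 9 ε)
  r | p — 6 transitions (2 symbol, 4 ε)
  ((r·r)?·r)*·(r | p) — 19 transitions (5 symbol, 14 ε)

19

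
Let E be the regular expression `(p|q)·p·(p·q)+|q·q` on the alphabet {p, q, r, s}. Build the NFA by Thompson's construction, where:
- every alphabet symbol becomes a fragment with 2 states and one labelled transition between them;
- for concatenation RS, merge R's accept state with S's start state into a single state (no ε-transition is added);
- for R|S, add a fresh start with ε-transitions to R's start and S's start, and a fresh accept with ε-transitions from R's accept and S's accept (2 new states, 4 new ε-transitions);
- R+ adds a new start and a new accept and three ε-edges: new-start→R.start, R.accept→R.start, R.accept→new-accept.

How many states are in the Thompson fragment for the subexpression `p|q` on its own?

6

Fragment for `p|q`:
Each of the 2 symbol leaves contributes a 2-state fragment.
  p|q : 6 states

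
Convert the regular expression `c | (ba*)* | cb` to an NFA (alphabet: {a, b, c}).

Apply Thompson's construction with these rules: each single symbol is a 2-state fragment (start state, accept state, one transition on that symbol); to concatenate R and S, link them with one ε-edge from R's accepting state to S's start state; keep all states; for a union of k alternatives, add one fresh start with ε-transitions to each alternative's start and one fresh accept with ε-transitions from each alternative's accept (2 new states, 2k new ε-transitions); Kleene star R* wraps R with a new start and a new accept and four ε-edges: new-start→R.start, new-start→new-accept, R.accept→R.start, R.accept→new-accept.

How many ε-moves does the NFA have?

16

Bottom-up over the parse tree:
Each of the 5 symbol leaves contributes 0 ε-transitions.
  a* : 4 ε-transitions
  ba* : 5 ε-transitions
  (ba*)* : 9 ε-transitions
  cb : 1 ε-transition
  c | (ba*)* | cb : 16 ε-transitions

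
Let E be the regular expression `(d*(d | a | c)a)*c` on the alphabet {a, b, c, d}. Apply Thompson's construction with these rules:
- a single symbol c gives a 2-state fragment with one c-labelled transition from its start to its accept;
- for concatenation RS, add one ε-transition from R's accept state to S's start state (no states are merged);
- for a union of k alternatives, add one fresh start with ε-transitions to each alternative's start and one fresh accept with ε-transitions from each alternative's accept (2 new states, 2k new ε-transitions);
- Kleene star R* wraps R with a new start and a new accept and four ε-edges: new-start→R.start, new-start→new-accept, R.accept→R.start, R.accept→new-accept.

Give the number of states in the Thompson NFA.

Bottom-up over the parse tree:
Each of the 6 symbol leaves contributes a 2-state fragment.
  d* : 4 states
  d | a | c : 8 states
  d*(d | a | c)a : 14 states
  (d*(d | a | c)a)* : 16 states
  (d*(d | a | c)a)*c : 18 states

18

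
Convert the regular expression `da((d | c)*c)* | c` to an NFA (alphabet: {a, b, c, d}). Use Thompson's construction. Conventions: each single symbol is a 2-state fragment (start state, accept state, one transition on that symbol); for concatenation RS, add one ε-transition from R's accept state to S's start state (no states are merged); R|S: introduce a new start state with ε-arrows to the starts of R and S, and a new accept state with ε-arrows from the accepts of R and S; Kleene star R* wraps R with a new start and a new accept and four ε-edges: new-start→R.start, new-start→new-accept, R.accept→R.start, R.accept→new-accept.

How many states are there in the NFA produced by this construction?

20

Per subexpression:
Each of the 6 symbol leaves contributes a 2-state fragment.
  d | c = 6 states
  (d | c)* = 8 states
  (d | c)*c = 10 states
  ((d | c)*c)* = 12 states
  da((d | c)*c)* = 16 states
  da((d | c)*c)* | c = 20 states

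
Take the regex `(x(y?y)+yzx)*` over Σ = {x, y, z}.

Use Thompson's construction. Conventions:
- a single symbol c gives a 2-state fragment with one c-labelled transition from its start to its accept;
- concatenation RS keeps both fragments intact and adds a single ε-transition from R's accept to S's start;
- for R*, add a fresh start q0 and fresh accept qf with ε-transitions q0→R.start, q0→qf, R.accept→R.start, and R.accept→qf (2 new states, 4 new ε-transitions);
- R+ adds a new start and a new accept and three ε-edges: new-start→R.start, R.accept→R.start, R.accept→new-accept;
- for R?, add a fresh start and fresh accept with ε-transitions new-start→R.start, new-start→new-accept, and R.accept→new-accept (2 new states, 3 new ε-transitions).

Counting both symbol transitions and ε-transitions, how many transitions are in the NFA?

21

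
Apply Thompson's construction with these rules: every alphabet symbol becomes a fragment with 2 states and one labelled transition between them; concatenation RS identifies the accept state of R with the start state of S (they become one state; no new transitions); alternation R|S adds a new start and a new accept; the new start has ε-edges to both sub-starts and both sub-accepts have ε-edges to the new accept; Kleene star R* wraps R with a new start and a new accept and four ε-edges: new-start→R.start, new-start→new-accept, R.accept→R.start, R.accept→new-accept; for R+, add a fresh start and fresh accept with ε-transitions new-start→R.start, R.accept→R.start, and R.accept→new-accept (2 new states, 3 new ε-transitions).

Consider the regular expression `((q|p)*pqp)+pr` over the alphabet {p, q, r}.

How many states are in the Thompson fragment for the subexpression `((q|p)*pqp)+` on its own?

13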